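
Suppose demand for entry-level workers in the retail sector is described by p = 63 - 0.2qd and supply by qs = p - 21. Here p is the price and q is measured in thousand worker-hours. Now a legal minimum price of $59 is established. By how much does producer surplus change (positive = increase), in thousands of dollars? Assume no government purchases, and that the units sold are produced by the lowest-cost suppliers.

-52.5

Rearranging demand gives qd = 315 - 5p. Without the control the market clears where 315 - 5p = p - 21, i.e. p* = 56 and q* = 35.
Because the floor (59) lies above the market-clearing price, it is binding.
At p = 59: qd = 315 - 5·59 = 20 and qs = 59 - 21 = 38.
Producer surplus without the control is ½ · (56 - 21) · 35 = 612.5.
With the floor, 20 units are sold at 59. The supply price at q = 20 is 41, so PS = ½ · [(59 - 21) + (59 - 41)] · 20 = 560.
Change in producer surplus = 560 - 612.5 = -52.5.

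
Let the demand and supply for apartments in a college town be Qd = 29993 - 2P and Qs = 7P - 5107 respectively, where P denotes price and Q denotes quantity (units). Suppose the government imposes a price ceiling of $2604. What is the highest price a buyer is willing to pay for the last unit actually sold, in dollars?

Equilibrium: 29993 - 2P = 7P - 5107, so 35100 = 9P and P* = 3900, Q* = 22193.
Because the ceiling (2604) lies below the market-clearing price, it is binding.
At P = 2604: Qd = 29993 - 2·2604 = 24785 and Qs = 7·2604 - 5107 = 13121.
Only 13121 units reach the market. On the demand curve, the marginal buyer's willingness to pay at Q = 13121 is (29993 - 13121)/2 = 8436.

8436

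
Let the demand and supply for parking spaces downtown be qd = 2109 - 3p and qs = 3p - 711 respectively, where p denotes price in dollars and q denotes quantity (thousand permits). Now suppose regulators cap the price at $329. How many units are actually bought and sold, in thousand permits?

Without the control the market clears where 2109 - 3p = 3p - 711, i.e. p* = 470 and q* = 699.
Because the ceiling (329) lies below the market-clearing price, it is binding.
At p = 329: qd = 2109 - 3·329 = 1122 and qs = 3·329 - 711 = 276.
The quantity actually transacted is the short side, supply: 276.

276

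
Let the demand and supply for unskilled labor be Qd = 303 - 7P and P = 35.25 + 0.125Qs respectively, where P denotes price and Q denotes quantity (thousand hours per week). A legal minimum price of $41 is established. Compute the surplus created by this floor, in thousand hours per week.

Rearranging supply gives Qs = 8P - 282. Equilibrium: 303 - 7P = 8P - 282, so 585 = 15P and P* = 39, Q* = 30.
Since 41 > 39, the floor is binding.
At P = 41: Qd = 303 - 7·41 = 16 and Qs = 8·41 - 282 = 46.
Surplus = Qs - Qd = 46 - 16 = 30.

30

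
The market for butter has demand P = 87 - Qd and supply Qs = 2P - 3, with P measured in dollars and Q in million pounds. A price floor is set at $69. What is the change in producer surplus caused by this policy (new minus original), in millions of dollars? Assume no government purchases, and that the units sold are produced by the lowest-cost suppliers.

321.75

Rearranging demand gives Qd = 87 - P. Equilibrium: 87 - P = 2P - 3, so 90 = 3P and P* = 30, Q* = 57.
Since 69 > 30, the floor is binding.
At P = 69: Qd = 87 - 69 = 18 and Qs = 2·69 - 3 = 135.
Producer surplus without the control is ½ · (30 - 1.5) · 57 = 812.25.
With the floor, 18 units are sold at 69. The supply price at Q = 18 is 10.5, so PS = ½ · [(69 - 1.5) + (69 - 10.5)] · 18 = 1134.
Change in producer surplus = 1134 - 812.25 = 321.75.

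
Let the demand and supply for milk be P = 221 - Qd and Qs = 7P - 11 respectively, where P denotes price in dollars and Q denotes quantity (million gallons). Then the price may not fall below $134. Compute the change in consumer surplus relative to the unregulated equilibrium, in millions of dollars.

-14647.5

Rearranging demand gives Qd = 221 - P. Without the control the market clears where 221 - P = 7P - 11, i.e. P* = 29 and Q* = 192.
The floor of 134 is above the equilibrium price 29, so it binds.
At P = 134: Qd = 221 - 134 = 87 and Qs = 7·134 - 11 = 927.
Consumer surplus without the control is ½ · (221 - 29) · 192 = 18432.
With the floor, consumers buy 87 units at 134, so CS = ½ · (221 - 134) · 87 = 3784.5.
Change in consumer surplus = 3784.5 - 18432 = -14647.5.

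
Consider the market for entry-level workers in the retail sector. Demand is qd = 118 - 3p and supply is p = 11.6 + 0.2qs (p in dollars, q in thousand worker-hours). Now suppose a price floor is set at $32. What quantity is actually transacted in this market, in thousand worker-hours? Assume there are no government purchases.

22

Rearranging supply gives qs = 5p - 58. In a free market, 118 - 3p = 5p - 58 gives the equilibrium p* = 22, q* = 52.
The floor of 32 is above the equilibrium price 22, so it binds.
At p = 32: qd = 118 - 3·32 = 22 and qs = 5·32 - 58 = 102.
The quantity actually transacted is the short side, demand: 22.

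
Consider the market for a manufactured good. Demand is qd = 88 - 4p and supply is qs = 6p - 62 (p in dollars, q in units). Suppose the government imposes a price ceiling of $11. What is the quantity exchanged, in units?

4

In a free market, 88 - 4p = 6p - 62 gives the equilibrium p* = 15, q* = 28.
Because the ceiling (11) lies below the market-clearing price, it is binding.
At p = 11: qd = 88 - 4·11 = 44 and qs = 6·11 - 62 = 4.
The quantity actually transacted is the short side, supply: 4.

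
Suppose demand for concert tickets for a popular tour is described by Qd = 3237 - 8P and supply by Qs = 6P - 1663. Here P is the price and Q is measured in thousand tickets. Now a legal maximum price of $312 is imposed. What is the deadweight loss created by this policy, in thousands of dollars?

Equilibrium: 3237 - 8P = 6P - 1663, so 4900 = 14P and P* = 350, Q* = 437.
Because the ceiling (312) lies below the market-clearing price, it is binding.
At P = 312: Qd = 3237 - 8·312 = 741 and Qs = 6·312 - 1663 = 209.
Quantity traded falls to 209. At Q = 209 the demand price is (3237 - 209)/8 = 378.5 and the supply price is (1663 + 209)/6 = 312.
Deadweight loss = ½ · (378.5 - 312) · (437 - 209) = ½ · 66.5 · 228 = 7581.

7581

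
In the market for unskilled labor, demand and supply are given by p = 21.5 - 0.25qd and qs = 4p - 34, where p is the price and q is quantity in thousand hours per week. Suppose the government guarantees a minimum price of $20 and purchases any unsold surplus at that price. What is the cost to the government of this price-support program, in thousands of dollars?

800

Rearranging demand gives qd = 86 - 4p. Setting quantity demanded equal to quantity supplied, 86 - 4p = 4p - 34, gives p* = 15 and q* = 26.
Since 20 > 15, the floor is binding.
At p = 20: qd = 86 - 4·20 = 6 and qs = 4·20 - 34 = 46.
Surplus = qs - qd = 40.
Government expenditure = surplus × support price = 40 × 20 = 800.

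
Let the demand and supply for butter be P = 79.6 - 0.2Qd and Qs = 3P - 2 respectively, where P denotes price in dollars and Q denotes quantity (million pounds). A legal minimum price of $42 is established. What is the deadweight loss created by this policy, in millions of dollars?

Rearranging demand gives Qd = 398 - 5P. Equilibrium: 398 - 5P = 3P - 2, so 400 = 8P and P* = 50, Q* = 148.
The floor of 42 is below the equilibrium price 50, so it is not binding; the market clears at P* = 50, Q* = 148.
Since the control does not bind, no trades are prevented and deadweight loss is zero.

0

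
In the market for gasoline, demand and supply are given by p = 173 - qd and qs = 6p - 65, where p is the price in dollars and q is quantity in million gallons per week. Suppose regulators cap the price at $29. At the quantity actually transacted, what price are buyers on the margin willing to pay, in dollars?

Rearranging demand gives qd = 173 - p. Equilibrium: 173 - p = 6p - 65, so 238 = 7p and p* = 34, q* = 139.
Because the ceiling (29) lies below the market-clearing price, it is binding.
At p = 29: qd = 173 - 29 = 144 and qs = 6·29 - 65 = 109.
Only 109 units reach the market. On the demand curve, the marginal buyer's willingness to pay at q = 109 is (173 - 109) = 64.

64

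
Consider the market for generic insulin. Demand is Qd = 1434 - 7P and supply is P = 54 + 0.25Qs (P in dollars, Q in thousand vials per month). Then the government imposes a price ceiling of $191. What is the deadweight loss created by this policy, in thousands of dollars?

Rearranging supply gives Qs = 4P - 216. In a free market, 1434 - 7P = 4P - 216 gives the equilibrium P* = 150, Q* = 384.
The ceiling of 191 is above the equilibrium price 150, so it is not binding; the market clears at P* = 150, Q* = 384.
Since the control does not bind, no trades are prevented and deadweight loss is zero.

0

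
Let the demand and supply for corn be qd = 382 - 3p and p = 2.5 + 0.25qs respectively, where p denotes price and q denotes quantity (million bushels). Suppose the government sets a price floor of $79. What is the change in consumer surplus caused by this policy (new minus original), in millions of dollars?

-4128.5

Rearranging supply gives qs = 4p - 10. Setting quantity demanded equal to quantity supplied, 382 - 3p = 4p - 10, gives p* = 56 and q* = 214.
Since 79 > 56, the floor is binding.
At p = 79: qd = 382 - 3·79 = 145 and qs = 4·79 - 10 = 306.
Consumer surplus without the control is ½ · (382/3 - 56) · 214 = 22898/3.
With the floor, consumers buy 145 units at 79, so CS = ½ · (382/3 - 79) · 145 = 21025/6.
Change in consumer surplus = 21025/6 - 22898/3 = -4128.5.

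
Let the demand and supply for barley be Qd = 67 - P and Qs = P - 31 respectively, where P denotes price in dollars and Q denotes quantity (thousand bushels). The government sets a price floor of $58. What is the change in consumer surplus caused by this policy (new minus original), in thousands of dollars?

-121.5

Setting quantity demanded equal to quantity supplied, 67 - P = P - 31, gives P* = 49 and Q* = 18.
The floor of 58 is above the equilibrium price 49, so it binds.
At P = 58: Qd = 67 - 58 = 9 and Qs = 58 - 31 = 27.
Consumer surplus without the control is ½ · (67 - 49) · 18 = 162.
With the floor, consumers buy 9 units at 58, so CS = ½ · (67 - 58) · 9 = 40.5.
Change in consumer surplus = 40.5 - 162 = -121.5.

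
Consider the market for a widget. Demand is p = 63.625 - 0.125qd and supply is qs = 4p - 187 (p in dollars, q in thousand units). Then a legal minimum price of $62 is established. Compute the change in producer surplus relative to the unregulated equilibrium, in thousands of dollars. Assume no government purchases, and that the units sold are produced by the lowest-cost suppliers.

Rearranging demand gives qd = 509 - 8p. Without the control the market clears where 509 - 8p = 4p - 187, i.e. p* = 58 and q* = 45.
The floor of 62 is above the equilibrium price 58, so it binds.
At p = 62: qd = 509 - 8·62 = 13 and qs = 4·62 - 187 = 61.
Producer surplus without the control is ½ · (58 - 46.75) · 45 = 253.125.
With the floor, 13 units are sold at 62. The supply price at q = 13 is 50, so PS = ½ · [(62 - 46.75) + (62 - 50)] · 13 = 177.125.
Change in producer surplus = 177.125 - 253.125 = -76.

-76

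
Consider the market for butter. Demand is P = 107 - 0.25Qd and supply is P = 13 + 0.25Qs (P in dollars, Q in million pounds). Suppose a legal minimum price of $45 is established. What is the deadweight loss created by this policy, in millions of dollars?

0

Rearranging demand gives Qd = 428 - 4P; rearranging supply gives Qs = 4P - 52. Equilibrium: 428 - 4P = 4P - 52, so 480 = 8P and P* = 60, Q* = 188.
The floor of 45 is below the equilibrium price 60, so it is not binding; the market clears at P* = 60, Q* = 188.
Since the control does not bind, no trades are prevented and deadweight loss is zero.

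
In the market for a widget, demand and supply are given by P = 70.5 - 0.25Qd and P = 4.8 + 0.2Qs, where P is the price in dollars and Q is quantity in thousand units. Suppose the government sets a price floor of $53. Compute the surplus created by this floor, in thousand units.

Rearranging demand gives Qd = 282 - 4P; rearranging supply gives Qs = 5P - 24. Equilibrium: 282 - 4P = 5P - 24, so 306 = 9P and P* = 34, Q* = 146.
Since 53 > 34, the floor is binding.
At P = 53: Qd = 282 - 4·53 = 70 and Qs = 5·53 - 24 = 241.
Surplus = Qs - Qd = 241 - 70 = 171.

171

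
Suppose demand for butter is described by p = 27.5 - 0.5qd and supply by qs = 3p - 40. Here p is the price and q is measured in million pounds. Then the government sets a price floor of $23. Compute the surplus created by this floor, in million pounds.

20

Rearranging demand gives qd = 55 - 2p. In a free market, 55 - 2p = 3p - 40 gives the equilibrium p* = 19, q* = 17.
Because the floor (23) lies above the market-clearing price, it is binding.
At p = 23: qd = 55 - 2·23 = 9 and qs = 3·23 - 40 = 29.
Surplus = qs - qd = 29 - 9 = 20.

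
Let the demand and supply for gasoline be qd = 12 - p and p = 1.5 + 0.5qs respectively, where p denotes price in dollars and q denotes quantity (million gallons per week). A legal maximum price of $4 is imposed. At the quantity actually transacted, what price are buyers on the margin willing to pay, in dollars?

Rearranging supply gives qs = 2p - 3. Without the control the market clears where 12 - p = 2p - 3, i.e. p* = 5 and q* = 7.
Because the ceiling (4) lies below the market-clearing price, it is binding.
At p = 4: qd = 12 - 4 = 8 and qs = 2·4 - 3 = 5.
Only 5 units reach the market. On the demand curve, the marginal buyer's willingness to pay at q = 5 is (12 - 5) = 7.

7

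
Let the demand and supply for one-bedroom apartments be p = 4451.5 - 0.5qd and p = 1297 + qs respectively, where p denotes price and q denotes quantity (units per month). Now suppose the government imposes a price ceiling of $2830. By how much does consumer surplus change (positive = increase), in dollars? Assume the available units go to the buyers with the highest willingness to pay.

Rearranging demand gives qd = 8903 - 2p; rearranging supply gives qs = p - 1297. Equilibrium: 8903 - 2p = p - 1297, so 10200 = 3p and p* = 3400, q* = 2103.
Since 2830 < 3400, the ceiling is binding.
At p = 2830: qd = 8903 - 2·2830 = 3243 and qs = 2830 - 1297 = 1533.
Consumer surplus without the control is ½ · (4451.5 - 3400) · 2103 = 1105652.25.
With the ceiling, 1533 units are sold at 2830 (assume they go to the highest-value buyers). The demand price at q = 1533 is 3685, so CS = ½ · [(4451.5 - 2830) + (3685 - 2830)] · 1533 = 1898237.25.
Change in consumer surplus = 1898237.25 - 1105652.25 = 792585.

792585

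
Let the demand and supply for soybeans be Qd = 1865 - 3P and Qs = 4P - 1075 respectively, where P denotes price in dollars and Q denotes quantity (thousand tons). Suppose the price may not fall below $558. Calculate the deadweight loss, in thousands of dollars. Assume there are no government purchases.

49990.5

Without the control the market clears where 1865 - 3P = 4P - 1075, i.e. P* = 420 and Q* = 605.
Because the floor (558) lies above the market-clearing price, it is binding.
At P = 558: Qd = 1865 - 3·558 = 191 and Qs = 4·558 - 1075 = 1157.
Quantity traded falls to 191. At Q = 191 the demand price is (1865 - 191)/3 = 558 and the supply price is (1075 + 191)/4 = 316.5.
Deadweight loss = ½ · (558 - 316.5) · (605 - 191) = ½ · 241.5 · 414 = 49990.5.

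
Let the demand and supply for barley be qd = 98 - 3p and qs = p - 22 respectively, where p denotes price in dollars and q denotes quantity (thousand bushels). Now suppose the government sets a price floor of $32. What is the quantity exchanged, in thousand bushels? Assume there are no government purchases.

Equilibrium: 98 - 3p = p - 22, so 120 = 4p and p* = 30, q* = 8.
Since 32 > 30, the floor is binding.
At p = 32: qd = 98 - 3·32 = 2 and qs = 32 - 22 = 10.
The quantity actually transacted is the short side, demand: 2.

2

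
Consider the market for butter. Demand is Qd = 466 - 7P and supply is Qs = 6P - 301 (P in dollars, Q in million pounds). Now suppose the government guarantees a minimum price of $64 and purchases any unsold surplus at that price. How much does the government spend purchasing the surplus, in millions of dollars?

Setting quantity demanded equal to quantity supplied, 466 - 7P = 6P - 301, gives P* = 59 and Q* = 53.
Since 64 > 59, the floor is binding.
At P = 64: Qd = 466 - 7·64 = 18 and Qs = 6·64 - 301 = 83.
Surplus = Qs - Qd = 65.
Government expenditure = surplus × support price = 65 × 64 = 4160.

4160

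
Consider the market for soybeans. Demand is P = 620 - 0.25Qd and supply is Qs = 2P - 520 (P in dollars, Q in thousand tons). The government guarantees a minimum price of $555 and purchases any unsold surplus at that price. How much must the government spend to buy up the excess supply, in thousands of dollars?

183150

Rearranging demand gives Qd = 2480 - 4P. Setting quantity demanded equal to quantity supplied, 2480 - 4P = 2P - 520, gives P* = 500 and Q* = 480.
The floor of 555 is above the equilibrium price 500, so it binds.
At P = 555: Qd = 2480 - 4·555 = 260 and Qs = 2·555 - 520 = 590.
Surplus = Qs - Qd = 330.
Government expenditure = surplus × support price = 330 × 555 = 183150.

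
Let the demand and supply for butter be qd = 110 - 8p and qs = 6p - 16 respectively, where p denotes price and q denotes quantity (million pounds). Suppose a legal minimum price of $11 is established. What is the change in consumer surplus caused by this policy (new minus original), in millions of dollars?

Setting quantity demanded equal to quantity supplied, 110 - 8p = 6p - 16, gives p* = 9 and q* = 38.
The floor of 11 is above the equilibrium price 9, so it binds.
At p = 11: qd = 110 - 8·11 = 22 and qs = 6·11 - 16 = 50.
Consumer surplus without the control is ½ · (13.75 - 9) · 38 = 90.25.
With the floor, consumers buy 22 units at 11, so CS = ½ · (13.75 - 11) · 22 = 30.25.
Change in consumer surplus = 30.25 - 90.25 = -60.

-60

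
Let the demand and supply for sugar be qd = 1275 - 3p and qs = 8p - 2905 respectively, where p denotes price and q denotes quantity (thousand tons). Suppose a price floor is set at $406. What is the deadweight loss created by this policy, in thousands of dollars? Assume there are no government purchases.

Setting quantity demanded equal to quantity supplied, 1275 - 3p = 8p - 2905, gives p* = 380 and q* = 135.
The floor of 406 is above the equilibrium price 380, so it binds.
At p = 406: qd = 1275 - 3·406 = 57 and qs = 8·406 - 2905 = 343.
Quantity traded falls to 57. At q = 57 the demand price is (1275 - 57)/3 = 406 and the supply price is (2905 + 57)/8 = 370.25.
Deadweight loss = ½ · (406 - 370.25) · (135 - 57) = ½ · 35.75 · 78 = 1394.25.

1394.25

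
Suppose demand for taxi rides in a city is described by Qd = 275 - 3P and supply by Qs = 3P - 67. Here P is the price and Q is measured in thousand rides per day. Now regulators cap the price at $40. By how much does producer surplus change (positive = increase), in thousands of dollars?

Without the control the market clears where 275 - 3P = 3P - 67, i.e. P* = 57 and Q* = 104.
The ceiling of 40 is below the equilibrium price 57, so it binds.
At P = 40: Qd = 275 - 3·40 = 155 and Qs = 3·40 - 67 = 53.
Producer surplus without the control is ½ · (57 - 67/3) · 104 = 5408/3.
With the ceiling, producers sell 53 units at 40, so PS = ½ · (40 - 67/3) · 53 = 2809/6.
Change in producer surplus = 2809/6 - 5408/3 = -1334.5.

-1334.5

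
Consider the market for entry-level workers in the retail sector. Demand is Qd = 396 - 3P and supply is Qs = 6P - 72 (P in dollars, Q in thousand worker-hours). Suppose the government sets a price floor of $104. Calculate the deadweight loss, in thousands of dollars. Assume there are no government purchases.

6084

Equilibrium: 396 - 3P = 6P - 72, so 468 = 9P and P* = 52, Q* = 240.
Since 104 > 52, the floor is binding.
At P = 104: Qd = 396 - 3·104 = 84 and Qs = 6·104 - 72 = 552.
Quantity traded falls to 84. At Q = 84 the demand price is (396 - 84)/3 = 104 and the supply price is (72 + 84)/6 = 26.
Deadweight loss = ½ · (104 - 26) · (240 - 84) = ½ · 78 · 156 = 6084.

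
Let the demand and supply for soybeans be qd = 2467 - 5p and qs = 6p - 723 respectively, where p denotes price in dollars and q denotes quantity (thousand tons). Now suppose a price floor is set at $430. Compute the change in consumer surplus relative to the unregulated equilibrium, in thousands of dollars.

-93380

Setting quantity demanded equal to quantity supplied, 2467 - 5p = 6p - 723, gives p* = 290 and q* = 1017.
Because the floor (430) lies above the market-clearing price, it is binding.
At p = 430: qd = 2467 - 5·430 = 317 and qs = 6·430 - 723 = 1857.
Consumer surplus without the control is ½ · (493.4 - 290) · 1017 = 103428.9.
With the floor, consumers buy 317 units at 430, so CS = ½ · (493.4 - 430) · 317 = 10048.9.
Change in consumer surplus = 10048.9 - 103428.9 = -93380.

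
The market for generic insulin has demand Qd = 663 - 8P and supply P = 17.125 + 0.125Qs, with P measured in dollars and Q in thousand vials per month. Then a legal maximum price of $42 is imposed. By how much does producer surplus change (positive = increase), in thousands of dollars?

Rearranging supply gives Qs = 8P - 137. In a free market, 663 - 8P = 8P - 137 gives the equilibrium P* = 50, Q* = 263.
Since 42 < 50, the ceiling is binding.
At P = 42: Qd = 663 - 8·42 = 327 and Qs = 8·42 - 137 = 199.
Producer surplus without the control is ½ · (50 - 17.125) · 263 = 4323.0625.
With the ceiling, producers sell 199 units at 42, so PS = ½ · (42 - 17.125) · 199 = 2475.0625.
Change in producer surplus = 2475.0625 - 4323.0625 = -1848.

-1848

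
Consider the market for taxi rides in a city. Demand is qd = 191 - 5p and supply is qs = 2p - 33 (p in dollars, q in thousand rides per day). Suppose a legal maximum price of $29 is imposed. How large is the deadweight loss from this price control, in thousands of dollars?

12.6

Without the control the market clears where 191 - 5p = 2p - 33, i.e. p* = 32 and q* = 31.
The ceiling of 29 is below the equilibrium price 32, so it binds.
At p = 29: qd = 191 - 5·29 = 46 and qs = 2·29 - 33 = 25.
Quantity traded falls to 25. At q = 25 the demand price is (191 - 25)/5 = 33.2 and the supply price is (33 + 25)/2 = 29.
Deadweight loss = ½ · (33.2 - 29) · (31 - 25) = ½ · 4.2 · 6 = 12.6.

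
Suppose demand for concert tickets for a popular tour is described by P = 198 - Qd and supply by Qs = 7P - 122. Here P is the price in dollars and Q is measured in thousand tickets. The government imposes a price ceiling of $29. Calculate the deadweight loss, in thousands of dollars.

Rearranging demand gives Qd = 198 - P. Equilibrium: 198 - P = 7P - 122, so 320 = 8P and P* = 40, Q* = 158.
Since 29 < 40, the ceiling is binding.
At P = 29: Qd = 198 - 29 = 169 and Qs = 7·29 - 122 = 81.
Quantity traded falls to 81. At Q = 81 the demand price is 198 - 81 = 117 and the supply price is (122 + 81)/7 = 29.
Deadweight loss = ½ · (117 - 29) · (158 - 81) = ½ · 88 · 77 = 3388.

3388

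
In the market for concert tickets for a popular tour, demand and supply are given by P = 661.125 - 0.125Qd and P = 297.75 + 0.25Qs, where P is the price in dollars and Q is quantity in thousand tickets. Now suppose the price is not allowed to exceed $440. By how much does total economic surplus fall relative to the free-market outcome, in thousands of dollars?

Rearranging demand gives Qd = 5289 - 8P; rearranging supply gives Qs = 4P - 1191. Setting quantity demanded equal to quantity supplied, 5289 - 8P = 4P - 1191, gives P* = 540 and Q* = 969.
The ceiling of 440 is below the equilibrium price 540, so it binds.
At P = 440: Qd = 5289 - 8·440 = 1769 and Qs = 4·440 - 1191 = 569.
Quantity traded falls to 569. At Q = 569 the demand price is (5289 - 569)/8 = 590 and the supply price is (1191 + 569)/4 = 440.
Deadweight loss = ½ · (590 - 440) · (969 - 569) = ½ · 150 · 400 = 30000.

30000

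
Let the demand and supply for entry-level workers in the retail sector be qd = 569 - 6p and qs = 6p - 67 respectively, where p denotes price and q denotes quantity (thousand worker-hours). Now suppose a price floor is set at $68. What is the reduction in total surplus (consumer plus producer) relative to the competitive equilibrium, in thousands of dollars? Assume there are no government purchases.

1350

In a free market, 569 - 6p = 6p - 67 gives the equilibrium p* = 53, q* = 251.
The floor of 68 is above the equilibrium price 53, so it binds.
At p = 68: qd = 569 - 6·68 = 161 and qs = 6·68 - 67 = 341.
Quantity traded falls to 161. At q = 161 the demand price is (569 - 161)/6 = 68 and the supply price is (67 + 161)/6 = 38.
Deadweight loss = ½ · (68 - 38) · (251 - 161) = ½ · 30 · 90 = 1350.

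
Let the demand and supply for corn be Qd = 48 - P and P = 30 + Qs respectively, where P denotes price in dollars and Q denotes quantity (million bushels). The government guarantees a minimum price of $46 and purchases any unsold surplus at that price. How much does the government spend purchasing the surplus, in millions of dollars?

Rearranging supply gives Qs = P - 30. Equilibrium: 48 - P = P - 30, so 78 = 2P and P* = 39, Q* = 9.
The floor of 46 is above the equilibrium price 39, so it binds.
At P = 46: Qd = 48 - 46 = 2 and Qs = 46 - 30 = 16.
Surplus = Qs - Qd = 14.
Government expenditure = surplus × support price = 14 × 46 = 644.

644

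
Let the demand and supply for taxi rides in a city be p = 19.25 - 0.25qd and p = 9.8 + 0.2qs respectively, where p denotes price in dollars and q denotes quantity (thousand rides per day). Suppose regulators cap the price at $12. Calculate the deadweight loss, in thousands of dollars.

Rearranging demand gives qd = 77 - 4p; rearranging supply gives qs = 5p - 49. Setting quantity demanded equal to quantity supplied, 77 - 4p = 5p - 49, gives p* = 14 and q* = 21.
Because the ceiling (12) lies below the market-clearing price, it is binding.
At p = 12: qd = 77 - 4·12 = 29 and qs = 5·12 - 49 = 11.
Quantity traded falls to 11. At q = 11 the demand price is (77 - 11)/4 = 16.5 and the supply price is (49 + 11)/5 = 12.
Deadweight loss = ½ · (16.5 - 12) · (21 - 11) = ½ · 4.5 · 10 = 22.5.

22.5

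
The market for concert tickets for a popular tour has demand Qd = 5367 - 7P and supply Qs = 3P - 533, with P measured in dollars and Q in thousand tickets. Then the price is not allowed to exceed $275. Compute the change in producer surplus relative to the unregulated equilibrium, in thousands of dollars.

Equilibrium: 5367 - 7P = 3P - 533, so 5900 = 10P and P* = 590, Q* = 1237.
The ceiling of 275 is below the equilibrium price 590, so it binds.
At P = 275: Qd = 5367 - 7·275 = 3442 and Qs = 3·275 - 533 = 292.
Producer surplus without the control is ½ · (590 - 533/3) · 1237 = 1530169/6.
With the ceiling, producers sell 292 units at 275, so PS = ½ · (275 - 533/3) · 292 = 42632/3.
Change in producer surplus = 42632/3 - 1530169/6 = -240817.5.

-240817.5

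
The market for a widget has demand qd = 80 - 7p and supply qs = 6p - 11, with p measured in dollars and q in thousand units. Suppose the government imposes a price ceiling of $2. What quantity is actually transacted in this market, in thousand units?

In a free market, 80 - 7p = 6p - 11 gives the equilibrium p* = 7, q* = 31.
The ceiling of 2 is below the equilibrium price 7, so it binds.
At p = 2: qd = 80 - 7·2 = 66 and qs = 6·2 - 11 = 1.
The quantity actually transacted is the short side, supply: 1.

1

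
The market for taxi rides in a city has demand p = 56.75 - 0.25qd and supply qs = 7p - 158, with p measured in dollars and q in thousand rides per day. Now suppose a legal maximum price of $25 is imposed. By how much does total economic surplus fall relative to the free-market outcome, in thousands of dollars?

Rearranging demand gives qd = 227 - 4p. Without the control the market clears where 227 - 4p = 7p - 158, i.e. p* = 35 and q* = 87.
Since 25 < 35, the ceiling is binding.
At p = 25: qd = 227 - 4·25 = 127 and qs = 7·25 - 158 = 17.
Quantity traded falls to 17. At q = 17 the demand price is (227 - 17)/4 = 52.5 and the supply price is (158 + 17)/7 = 25.
Deadweight loss = ½ · (52.5 - 25) · (87 - 17) = ½ · 27.5 · 70 = 962.5.

962.5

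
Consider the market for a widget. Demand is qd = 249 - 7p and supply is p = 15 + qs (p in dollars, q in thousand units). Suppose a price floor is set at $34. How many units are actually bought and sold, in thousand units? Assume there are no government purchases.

Rearranging supply gives qs = p - 15. In a free market, 249 - 7p = p - 15 gives the equilibrium p* = 33, q* = 18.
Because the floor (34) lies above the market-clearing price, it is binding.
At p = 34: qd = 249 - 7·34 = 11 and qs = 34 - 15 = 19.
The quantity actually transacted is the short side, demand: 11.

11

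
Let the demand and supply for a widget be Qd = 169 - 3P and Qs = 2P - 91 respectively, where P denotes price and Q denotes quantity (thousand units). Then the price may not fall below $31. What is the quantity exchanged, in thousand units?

13

Setting quantity demanded equal to quantity supplied, 169 - 3P = 2P - 91, gives P* = 52 and Q* = 13.
The floor of 31 is below the equilibrium price 52, so it is not binding; the market clears at P* = 52, Q* = 13.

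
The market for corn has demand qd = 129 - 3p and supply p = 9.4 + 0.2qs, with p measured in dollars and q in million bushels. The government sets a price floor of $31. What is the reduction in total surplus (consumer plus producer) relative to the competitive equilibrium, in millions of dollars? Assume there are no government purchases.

194.4

Rearranging supply gives qs = 5p - 47. In a free market, 129 - 3p = 5p - 47 gives the equilibrium p* = 22, q* = 63.
Because the floor (31) lies above the market-clearing price, it is binding.
At p = 31: qd = 129 - 3·31 = 36 and qs = 5·31 - 47 = 108.
Quantity traded falls to 36. At q = 36 the demand price is (129 - 36)/3 = 31 and the supply price is (47 + 36)/5 = 16.6.
Deadweight loss = ½ · (31 - 16.6) · (63 - 36) = ½ · 14.4 · 27 = 194.4.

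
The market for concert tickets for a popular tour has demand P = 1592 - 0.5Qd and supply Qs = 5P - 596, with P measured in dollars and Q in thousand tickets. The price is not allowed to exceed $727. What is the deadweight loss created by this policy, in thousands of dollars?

0

Rearranging demand gives Qd = 3184 - 2P. In a free market, 3184 - 2P = 5P - 596 gives the equilibrium P* = 540, Q* = 2104.
The ceiling of 727 is above the equilibrium price 540, so it is not binding; the market clears at P* = 540, Q* = 2104.
Since the control does not bind, no trades are prevented and deadweight loss is zero.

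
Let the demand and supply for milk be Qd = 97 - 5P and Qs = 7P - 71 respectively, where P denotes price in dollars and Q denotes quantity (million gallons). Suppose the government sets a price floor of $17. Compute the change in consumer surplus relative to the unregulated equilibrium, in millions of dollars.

Without the control the market clears where 97 - 5P = 7P - 71, i.e. P* = 14 and Q* = 27.
The floor of 17 is above the equilibrium price 14, so it binds.
At P = 17: Qd = 97 - 5·17 = 12 and Qs = 7·17 - 71 = 48.
Consumer surplus without the control is ½ · (19.4 - 14) · 27 = 72.9.
With the floor, consumers buy 12 units at 17, so CS = ½ · (19.4 - 17) · 12 = 14.4.
Change in consumer surplus = 14.4 - 72.9 = -58.5.

-58.5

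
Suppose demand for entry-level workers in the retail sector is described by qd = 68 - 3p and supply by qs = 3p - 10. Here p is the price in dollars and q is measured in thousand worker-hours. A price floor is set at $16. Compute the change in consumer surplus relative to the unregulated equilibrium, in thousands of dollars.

Without the control the market clears where 68 - 3p = 3p - 10, i.e. p* = 13 and q* = 29.
Since 16 > 13, the floor is binding.
At p = 16: qd = 68 - 3·16 = 20 and qs = 3·16 - 10 = 38.
Consumer surplus without the control is ½ · (68/3 - 13) · 29 = 841/6.
With the floor, consumers buy 20 units at 16, so CS = ½ · (68/3 - 16) · 20 = 200/3.
Change in consumer surplus = 200/3 - 841/6 = -73.5.

-73.5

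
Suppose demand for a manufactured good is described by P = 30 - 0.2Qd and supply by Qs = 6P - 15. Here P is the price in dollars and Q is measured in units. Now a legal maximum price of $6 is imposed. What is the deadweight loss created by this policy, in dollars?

Rearranging demand gives Qd = 150 - 5P. Without the control the market clears where 150 - 5P = 6P - 15, i.e. P* = 15 and Q* = 75.
Because the ceiling (6) lies below the market-clearing price, it is binding.
At P = 6: Qd = 150 - 5·6 = 120 and Qs = 6·6 - 15 = 21.
Quantity traded falls to 21. At Q = 21 the demand price is (150 - 21)/5 = 25.8 and the supply price is (15 + 21)/6 = 6.
Deadweight loss = ½ · (25.8 - 6) · (75 - 21) = ½ · 19.8 · 54 = 534.6.

534.6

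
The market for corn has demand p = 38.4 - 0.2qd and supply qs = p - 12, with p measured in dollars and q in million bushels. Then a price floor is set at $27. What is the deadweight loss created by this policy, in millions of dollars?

0

Rearranging demand gives qd = 192 - 5p. Equilibrium: 192 - 5p = p - 12, so 204 = 6p and p* = 34, q* = 22.
The floor of 27 is below the equilibrium price 34, so it is not binding; the market clears at p* = 34, q* = 22.
Since the control does not bind, no trades are prevented and deadweight loss is zero.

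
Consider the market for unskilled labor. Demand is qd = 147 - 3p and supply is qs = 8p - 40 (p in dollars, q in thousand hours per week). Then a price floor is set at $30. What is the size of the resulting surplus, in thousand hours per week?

Without the control the market clears where 147 - 3p = 8p - 40, i.e. p* = 17 and q* = 96.
The floor of 30 is above the equilibrium price 17, so it binds.
At p = 30: qd = 147 - 3·30 = 57 and qs = 8·30 - 40 = 200.
Surplus = qs - qd = 200 - 57 = 143.

143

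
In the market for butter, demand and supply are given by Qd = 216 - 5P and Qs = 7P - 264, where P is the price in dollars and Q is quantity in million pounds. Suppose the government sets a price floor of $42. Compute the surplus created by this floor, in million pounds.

24

Setting quantity demanded equal to quantity supplied, 216 - 5P = 7P - 264, gives P* = 40 and Q* = 16.
The floor of 42 is above the equilibrium price 40, so it binds.
At P = 42: Qd = 216 - 5·42 = 6 and Qs = 7·42 - 264 = 30.
Surplus = Qs - Qd = 30 - 6 = 24.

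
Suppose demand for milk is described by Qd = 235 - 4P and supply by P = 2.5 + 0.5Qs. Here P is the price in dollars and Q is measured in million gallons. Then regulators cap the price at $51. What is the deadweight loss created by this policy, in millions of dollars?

0

Rearranging supply gives Qs = 2P - 5. In a free market, 235 - 4P = 2P - 5 gives the equilibrium P* = 40, Q* = 75.
Since 51 is above P* = 40, the ceiling does not bind and the free-market outcome prevails.
Since the control does not bind, no trades are prevented and deadweight loss is zero.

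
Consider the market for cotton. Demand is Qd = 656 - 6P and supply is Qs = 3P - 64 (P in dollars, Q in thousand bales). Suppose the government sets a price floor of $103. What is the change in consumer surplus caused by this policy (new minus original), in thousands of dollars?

-2461

Setting quantity demanded equal to quantity supplied, 656 - 6P = 3P - 64, gives P* = 80 and Q* = 176.
Since 103 > 80, the floor is binding.
At P = 103: Qd = 656 - 6·103 = 38 and Qs = 3·103 - 64 = 245.
Consumer surplus without the control is ½ · (328/3 - 80) · 176 = 7744/3.
With the floor, consumers buy 38 units at 103, so CS = ½ · (328/3 - 103) · 38 = 361/3.
Change in consumer surplus = 361/3 - 7744/3 = -2461.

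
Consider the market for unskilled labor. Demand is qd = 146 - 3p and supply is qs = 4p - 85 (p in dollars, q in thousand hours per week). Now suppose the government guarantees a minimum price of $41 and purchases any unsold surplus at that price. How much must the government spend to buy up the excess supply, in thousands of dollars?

2296

Setting quantity demanded equal to quantity supplied, 146 - 3p = 4p - 85, gives p* = 33 and q* = 47.
Because the floor (41) lies above the market-clearing price, it is binding.
At p = 41: qd = 146 - 3·41 = 23 and qs = 4·41 - 85 = 79.
Surplus = qs - qd = 56.
Government expenditure = surplus × support price = 56 × 41 = 2296.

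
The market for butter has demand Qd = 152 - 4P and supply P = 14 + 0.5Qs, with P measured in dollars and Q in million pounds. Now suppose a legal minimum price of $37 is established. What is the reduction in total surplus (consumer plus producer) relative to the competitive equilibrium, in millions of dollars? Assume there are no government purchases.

Rearranging supply gives Qs = 2P - 28. In a free market, 152 - 4P = 2P - 28 gives the equilibrium P* = 30, Q* = 32.
The floor of 37 is above the equilibrium price 30, so it binds.
At P = 37: Qd = 152 - 4·37 = 4 and Qs = 2·37 - 28 = 46.
Quantity traded falls to 4. At Q = 4 the demand price is (152 - 4)/4 = 37 and the supply price is (28 + 4)/2 = 16.
Deadweight loss = ½ · (37 - 16) · (32 - 4) = ½ · 21 · 28 = 294.

294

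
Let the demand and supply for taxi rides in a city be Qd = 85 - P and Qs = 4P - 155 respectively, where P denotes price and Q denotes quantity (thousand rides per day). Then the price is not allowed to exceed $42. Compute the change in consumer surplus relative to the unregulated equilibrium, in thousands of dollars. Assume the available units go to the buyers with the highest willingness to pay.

-210

Setting quantity demanded equal to quantity supplied, 85 - P = 4P - 155, gives P* = 48 and Q* = 37.
Because the ceiling (42) lies below the market-clearing price, it is binding.
At P = 42: Qd = 85 - 42 = 43 and Qs = 4·42 - 155 = 13.
Consumer surplus without the control is ½ · (85 - 48) · 37 = 684.5.
With the ceiling, 13 units are sold at 42 (assume they go to the highest-value buyers). The demand price at Q = 13 is 72, so CS = ½ · [(85 - 42) + (72 - 42)] · 13 = 474.5.
Change in consumer surplus = 474.5 - 684.5 = -210.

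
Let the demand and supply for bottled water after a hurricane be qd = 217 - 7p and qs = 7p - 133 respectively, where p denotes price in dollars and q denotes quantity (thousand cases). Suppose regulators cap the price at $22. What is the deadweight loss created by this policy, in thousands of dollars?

63

Setting quantity demanded equal to quantity supplied, 217 - 7p = 7p - 133, gives p* = 25 and q* = 42.
Because the ceiling (22) lies below the market-clearing price, it is binding.
At p = 22: qd = 217 - 7·22 = 63 and qs = 7·22 - 133 = 21.
Quantity traded falls to 21. At q = 21 the demand price is (217 - 21)/7 = 28 and the supply price is (133 + 21)/7 = 22.
Deadweight loss = ½ · (28 - 22) · (42 - 21) = ½ · 6 · 21 = 63.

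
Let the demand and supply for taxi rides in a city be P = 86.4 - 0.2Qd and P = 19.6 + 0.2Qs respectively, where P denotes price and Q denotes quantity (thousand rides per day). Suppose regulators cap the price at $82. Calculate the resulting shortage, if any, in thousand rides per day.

0

Rearranging demand gives Qd = 432 - 5P; rearranging supply gives Qs = 5P - 98. Setting quantity demanded equal to quantity supplied, 432 - 5P = 5P - 98, gives P* = 53 and Q* = 167.
The ceiling of 82 is above the equilibrium price 53, so it is not binding; the market clears at P* = 53, Q* = 167.
Since the control does not bind, there is no shortage.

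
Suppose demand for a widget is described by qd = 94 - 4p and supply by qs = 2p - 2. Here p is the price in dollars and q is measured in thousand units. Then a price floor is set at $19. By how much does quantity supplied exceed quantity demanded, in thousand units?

18

In a free market, 94 - 4p = 2p - 2 gives the equilibrium p* = 16, q* = 30.
Because the floor (19) lies above the market-clearing price, it is binding.
At p = 19: qd = 94 - 4·19 = 18 and qs = 2·19 - 2 = 36.
Surplus = qs - qd = 36 - 18 = 18.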